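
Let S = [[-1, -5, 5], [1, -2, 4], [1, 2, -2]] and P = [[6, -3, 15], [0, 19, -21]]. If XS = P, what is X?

X = [[-3, 6, -3], [-5, -1, -4]]

S is on the right of X, so right-multiply by S⁻¹: X = PS⁻¹.
det S = -6, so S⁻¹ = [[2/3, 0, 5/3], [-1, 1/2, -3/2], [-2/3, 1/2, -7/6]].
X = PS⁻¹ = [[6, -3, 15], [0, 19, -21]] · [[2/3, 0, 5/3], [-1, 1/2, -3/2], [-2/3, 1/2, -7/6]] = [[-3, 6, -3], [-5, -1, -4]].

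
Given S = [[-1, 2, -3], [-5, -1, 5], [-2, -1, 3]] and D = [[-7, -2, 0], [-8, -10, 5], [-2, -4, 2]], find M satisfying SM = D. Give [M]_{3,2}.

0

Since S multiplies M on the left, M = S⁻¹D.
det S = -1; the adjugate gives S⁻¹ = [[-2, 3, -7], [-5, 9, -20], [-3, 5, -11]].
M = S⁻¹D = [[-2, 3, -7], [-5, 9, -20], [-3, 5, -11]] · [[-7, -2, 0], [-8, -10, 5], [-2, -4, 2]] = [[4, 2, 1], [3, 0, 5], [3, 0, 3]].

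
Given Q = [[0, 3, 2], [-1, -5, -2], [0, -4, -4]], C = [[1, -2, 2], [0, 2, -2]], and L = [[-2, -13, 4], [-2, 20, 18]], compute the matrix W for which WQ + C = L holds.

WQ = L − C = [[-3, -11, 2], [-2, 18, 20]].
Since Q sits to the right of W, W = (L − C)Q⁻¹.
det Q = -4, so Q⁻¹ = [[-3, -1, -1], [1, 0, 1/2], [-1, 0, -3/4]].
W = (L − C)Q⁻¹ = [[-4, 3, -4], [4, 2, -4]].

W = [[-4, 3, -4], [4, 2, -4]]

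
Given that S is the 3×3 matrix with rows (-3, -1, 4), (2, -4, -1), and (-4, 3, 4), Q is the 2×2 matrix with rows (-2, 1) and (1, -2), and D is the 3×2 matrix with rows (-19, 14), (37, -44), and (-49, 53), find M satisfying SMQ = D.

M = S⁻¹DQ⁻¹ (apply S⁻¹ on the left and Q⁻¹ on the right).
det S = 3; the adjugate gives S⁻¹ = [[-13/3, 16/3, 17/3], [-4/3, 4/3, 5/3], [-10/3, 13/3, 14/3]].
det Q = 3; the adjugate gives Q⁻¹ = [[-2/3, -1/3], [-1/3, -2/3]].
S⁻¹D = [[2, 5], [-7, 11], [-5, 10]].
M = (S⁻¹D)Q⁻¹ = [[-3, -4], [1, -5], [0, -5]].

M = [[-3, -4], [1, -5], [0, -5]]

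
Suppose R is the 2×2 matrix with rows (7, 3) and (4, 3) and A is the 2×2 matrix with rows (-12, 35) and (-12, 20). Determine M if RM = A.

M = [[0, 5], [-4, 0]]

Left-multiplying both sides by R⁻¹ gives M = R⁻¹A.
R has determinant 9; R⁻¹ = [[1/3, -1/3], [-4/9, 7/9]].
M = R⁻¹A = [[1/3, -1/3], [-4/9, 7/9]] · [[-12, 35], [-12, 20]] = [[0, 5], [-4, 0]].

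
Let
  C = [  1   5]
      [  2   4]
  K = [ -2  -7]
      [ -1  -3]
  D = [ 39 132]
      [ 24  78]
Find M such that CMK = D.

M = [[5, -4], [-4, -1]]

Isolating M: multiply by C⁻¹ from the left and K⁻¹ from the right, so M = C⁻¹DK⁻¹.
det C = -6; the adjugate gives C⁻¹ = [[-2/3, 5/6], [1/3, -1/6]].
det K = -1, so K⁻¹ = [[3, -7], [-1, 2]].
C⁻¹D = [[-6, -23], [9, 31]].
M = (C⁻¹D)K⁻¹ = [[5, -4], [-4, -1]].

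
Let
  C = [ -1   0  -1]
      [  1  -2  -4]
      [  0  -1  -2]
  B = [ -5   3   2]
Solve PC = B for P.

P = [[4, -1, -1]]

Since C sits to the right of P, P = BC⁻¹.
det C = 1, so C⁻¹ = [[0, 1, -2], [2, 2, -5], [-1, -1, 2]].
P = BC⁻¹ = [[-5, 3, 2]] · [[0, 1, -2], [2, 2, -5], [-1, -1, 2]] = [[4, -1, -1]].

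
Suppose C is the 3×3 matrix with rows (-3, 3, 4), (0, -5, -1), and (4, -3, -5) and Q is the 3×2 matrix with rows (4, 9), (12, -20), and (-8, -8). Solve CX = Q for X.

X = [[-6, 1], [-2, 4], [-2, 0]]

Since C multiplies X on the left, X = C⁻¹Q.
C has determinant 2; C⁻¹ = [[11, 3/2, 17/2], [-2, -1/2, -3/2], [10, 3/2, 15/2]].
X = C⁻¹Q = [[11, 3/2, 17/2], [-2, -1/2, -3/2], [10, 3/2, 15/2]] · [[4, 9], [12, -20], [-8, -8]] = [[-6, 1], [-2, 4], [-2, 0]].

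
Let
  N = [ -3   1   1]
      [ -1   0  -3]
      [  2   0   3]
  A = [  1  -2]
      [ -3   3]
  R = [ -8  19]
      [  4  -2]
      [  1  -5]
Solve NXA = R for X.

X = N⁻¹RA⁻¹ (apply N⁻¹ on the left and A⁻¹ on the right).
det N = -3; the adjugate gives N⁻¹ = [[0, 1, 1], [1, 11/3, 10/3], [0, -2/3, -1/3]].
det A = -3, so A⁻¹ = [[-1, -2/3], [-1, -1/3]].
N⁻¹R = [[5, -7], [10, -5], [-3, 3]].
X = (N⁻¹R)A⁻¹ = [[2, -1], [-5, -5], [0, 1]].

X = [[2, -1], [-5, -5], [0, 1]]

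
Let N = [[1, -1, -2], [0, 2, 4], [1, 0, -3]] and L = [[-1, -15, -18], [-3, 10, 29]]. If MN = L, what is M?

N is on the right of M, so right-multiply by N⁻¹: M = LN⁻¹.
N has determinant -6; N⁻¹ = [[1, 1/2, 0], [-2/3, 1/6, 2/3], [1/3, 1/6, -1/3]].
M = LN⁻¹ = [[-1, -15, -18], [-3, 10, 29]] · [[1, 1/2, 0], [-2/3, 1/6, 2/3], [1/3, 1/6, -1/3]] = [[3, -6, -4], [0, 5, -3]].

M = [[3, -6, -4], [0, 5, -3]]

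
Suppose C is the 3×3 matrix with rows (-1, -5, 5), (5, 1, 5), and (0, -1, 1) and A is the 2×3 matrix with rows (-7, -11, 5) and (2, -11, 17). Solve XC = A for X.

X = [[2, -1, 0], [3, 1, -3]]

C is on the right of X, so right-multiply by C⁻¹: X = AC⁻¹.
C has determinant -6; C⁻¹ = [[-1, 0, 5], [5/6, 1/6, -5], [5/6, 1/6, -4]].
X = AC⁻¹ = [[-7, -11, 5], [2, -11, 17]] · [[-1, 0, 5], [5/6, 1/6, -5], [5/6, 1/6, -4]] = [[2, -1, 0], [3, 1, -3]].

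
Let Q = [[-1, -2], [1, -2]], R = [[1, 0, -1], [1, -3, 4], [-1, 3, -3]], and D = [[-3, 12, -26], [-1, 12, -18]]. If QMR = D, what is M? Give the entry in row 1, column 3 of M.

5

Isolating M: multiply by Q⁻¹ from the left and R⁻¹ from the right, so M = Q⁻¹DR⁻¹.
det Q = 4; the adjugate gives Q⁻¹ = [[-1/2, 1/2], [-1/4, -1/4]].
det R = -3, so R⁻¹ = [[1, 1, 1], [1/3, 4/3, 5/3], [0, 1, 1]].
Q⁻¹D = [[1, 0, 4], [1, -6, 11]].
M = (Q⁻¹D)R⁻¹ = [[1, 5, 5], [-1, 4, 2]].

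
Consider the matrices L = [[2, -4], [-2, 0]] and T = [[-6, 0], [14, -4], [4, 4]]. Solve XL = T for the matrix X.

X = [[0, 3], [1, -6], [-1, -3]]

Since L sits to the right of X, X = TL⁻¹.
det L = -8, so L⁻¹ = [[0, -1/2], [-1/4, -1/4]].
X = TL⁻¹ = [[-6, 0], [14, -4], [4, 4]] · [[0, -1/2], [-1/4, -1/4]] = [[0, 3], [1, -6], [-1, -3]].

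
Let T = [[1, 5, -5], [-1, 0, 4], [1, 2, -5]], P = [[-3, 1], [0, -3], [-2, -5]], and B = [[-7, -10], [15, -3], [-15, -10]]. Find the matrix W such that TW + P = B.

W = [[1, 4], [3, -2], [4, 1]]

TW = B − P = [[-4, -11], [15, 0], [-13, -5]].
Since T multiplies W on the left, W = T⁻¹(B − P).
T has determinant -3; T⁻¹ = [[8/3, -5, -20/3], [1/3, 0, -1/3], [2/3, -1, -5/3]].
W = T⁻¹(B − P) = [[1, 4], [3, -2], [4, 1]].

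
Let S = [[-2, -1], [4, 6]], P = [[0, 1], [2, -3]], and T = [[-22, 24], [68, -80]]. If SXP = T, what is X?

Left-multiply by S⁻¹ and right-multiply by P⁻¹: X = S⁻¹TP⁻¹.
det S = -8, so S⁻¹ = [[-3/4, -1/8], [1/2, 1/4]].
det P = -2, so P⁻¹ = [[3/2, 1/2], [1, 0]].
S⁻¹T = [[8, -8], [6, -8]].
X = (S⁻¹T)P⁻¹ = [[4, 4], [1, 3]].

X = [[4, 4], [1, 3]]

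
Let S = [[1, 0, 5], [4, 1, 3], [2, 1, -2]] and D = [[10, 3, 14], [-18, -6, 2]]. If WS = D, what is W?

Since S sits to the right of W, W = DS⁻¹.
det S = 5; the adjugate gives S⁻¹ = [[-1, 1, -1], [14/5, -12/5, 17/5], [2/5, -1/5, 1/5]].
W = DS⁻¹ = [[10, 3, 14], [-18, -6, 2]] · [[-1, 1, -1], [14/5, -12/5, 17/5], [2/5, -1/5, 1/5]] = [[4, 0, 3], [2, -4, -2]].

W = [[4, 0, 3], [2, -4, -2]]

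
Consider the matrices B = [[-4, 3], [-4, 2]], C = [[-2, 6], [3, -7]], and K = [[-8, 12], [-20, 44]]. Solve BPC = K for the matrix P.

P = B⁻¹KC⁻¹ (apply B⁻¹ on the left and C⁻¹ on the right).
det B = 4, so B⁻¹ = [[1/2, -3/4], [1, -1]].
C has determinant -4; C⁻¹ = [[7/4, 3/2], [3/4, 1/2]].
B⁻¹K = [[11, -27], [12, -32]].
P = (B⁻¹K)C⁻¹ = [[-1, 3], [-3, 2]].

P = [[-1, 3], [-3, 2]]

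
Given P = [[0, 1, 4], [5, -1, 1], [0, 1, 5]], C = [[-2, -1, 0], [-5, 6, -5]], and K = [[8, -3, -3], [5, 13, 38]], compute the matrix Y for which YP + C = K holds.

YP = K − C = [[10, -2, -3], [10, 7, 43]].
Right-multiplying both sides by P⁻¹ gives Y = (K − C)P⁻¹.
det P = -5, so P⁻¹ = [[6/5, 1/5, -1], [5, 0, -4], [-1, 0, 1]].
Y = (K − C)P⁻¹ = [[5, 2, -5], [4, 2, 5]].

Y = [[5, 2, -5], [4, 2, 5]]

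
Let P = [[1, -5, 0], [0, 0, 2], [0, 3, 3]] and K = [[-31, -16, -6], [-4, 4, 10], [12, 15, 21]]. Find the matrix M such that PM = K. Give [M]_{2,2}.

Since P multiplies M on the left, M = P⁻¹K.
det P = -6, so P⁻¹ = [[1, -5/2, 5/3], [0, -1/2, 1/3], [0, 1/2, 0]].
M = P⁻¹K = [[1, -5/2, 5/3], [0, -1/2, 1/3], [0, 1/2, 0]] · [[-31, -16, -6], [-4, 4, 10], [12, 15, 21]] = [[-1, -1, 4], [6, 3, 2], [-2, 2, 5]].

3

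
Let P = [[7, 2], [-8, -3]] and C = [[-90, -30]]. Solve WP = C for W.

W = [[-6, 6]]

P is on the right of W, so right-multiply by P⁻¹: W = CP⁻¹.
det P = -5; the adjugate gives P⁻¹ = [[3/5, 2/5], [-8/5, -7/5]].
W = CP⁻¹ = [[-90, -30]] · [[3/5, 2/5], [-8/5, -7/5]] = [[-6, 6]].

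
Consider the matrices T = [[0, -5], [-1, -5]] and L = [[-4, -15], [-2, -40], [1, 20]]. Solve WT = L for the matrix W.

W = [[-1, 4], [6, 2], [-3, -1]]

T is on the right of W, so right-multiply by T⁻¹: W = LT⁻¹.
det T = -5; the adjugate gives T⁻¹ = [[1, -1], [-1/5, 0]].
W = LT⁻¹ = [[-4, -15], [-2, -40], [1, 20]] · [[1, -1], [-1/5, 0]] = [[-1, 4], [6, 2], [-3, -1]].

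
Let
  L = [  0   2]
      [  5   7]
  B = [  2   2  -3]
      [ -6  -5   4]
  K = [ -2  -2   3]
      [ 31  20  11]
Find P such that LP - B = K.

P = [[5, 3, 3], [0, 0, 0]]

LP = K + B = [[0, 0, 0], [25, 15, 15]].
Left-multiplying both sides by L⁻¹ gives P = L⁻¹(K + B).
det L = -10; the adjugate gives L⁻¹ = [[-7/10, 1/5], [1/2, 0]].
P = L⁻¹(K + B) = [[5, 3, 3], [0, 0, 0]].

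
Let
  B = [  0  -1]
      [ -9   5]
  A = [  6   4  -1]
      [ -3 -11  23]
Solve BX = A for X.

Since B multiplies X on the left, X = B⁻¹A.
det B = -9, so B⁻¹ = [[-5/9, -1/9], [-1, 0]].
X = B⁻¹A = [[-5/9, -1/9], [-1, 0]] · [[6, 4, -1], [-3, -11, 23]] = [[-3, -1, -2], [-6, -4, 1]].

X = [[-3, -1, -2], [-6, -4, 1]]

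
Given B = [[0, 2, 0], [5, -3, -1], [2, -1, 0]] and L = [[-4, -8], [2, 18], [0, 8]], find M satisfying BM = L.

Left-multiplying both sides by B⁻¹ gives M = B⁻¹L.
det B = -4; the adjugate gives B⁻¹ = [[1/4, 0, 1/2], [1/2, 0, 0], [-1/4, -1, 5/2]].
M = B⁻¹L = [[1/4, 0, 1/2], [1/2, 0, 0], [-1/4, -1, 5/2]] · [[-4, -8], [2, 18], [0, 8]] = [[-1, 2], [-2, -4], [-1, 4]].

M = [[-1, 2], [-2, -4], [-1, 4]]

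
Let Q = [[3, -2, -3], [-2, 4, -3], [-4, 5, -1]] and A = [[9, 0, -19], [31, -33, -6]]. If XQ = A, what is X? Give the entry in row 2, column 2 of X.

-2

Right-multiplying both sides by Q⁻¹ gives X = AQ⁻¹.
det Q = -5, so Q⁻¹ = [[-11/5, 17/5, -18/5], [-2, 3, -3], [-6/5, 7/5, -8/5]].
X = AQ⁻¹ = [[9, 0, -19], [31, -33, -6]] · [[-11/5, 17/5, -18/5], [-2, 3, -3], [-6/5, 7/5, -8/5]] = [[3, 4, -2], [5, -2, -3]].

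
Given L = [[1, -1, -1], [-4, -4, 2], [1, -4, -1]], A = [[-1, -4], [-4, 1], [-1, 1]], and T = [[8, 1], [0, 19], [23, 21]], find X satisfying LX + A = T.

LX = T − A = [[9, 5], [4, 18], [24, 20]].
L is on the left of X, so left-multiply by L⁻¹: X = L⁻¹(T − A).
det L = -6, so L⁻¹ = [[-2, -1/2, 1], [1/3, 0, -1/3], [-10/3, -1/2, 4/3]].
X = L⁻¹(T − A) = [[4, 1], [-5, -5], [0, 1]].

X = [[4, 1], [-5, -5], [0, 1]]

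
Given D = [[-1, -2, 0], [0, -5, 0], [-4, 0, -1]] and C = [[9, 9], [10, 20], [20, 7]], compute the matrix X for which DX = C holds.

X = [[-5, -1], [-2, -4], [0, -3]]

D is on the left of X, so left-multiply by D⁻¹: X = D⁻¹C.
det D = -5, so D⁻¹ = [[-1, 2/5, 0], [0, -1/5, 0], [4, -8/5, -1]].
X = D⁻¹C = [[-1, 2/5, 0], [0, -1/5, 0], [4, -8/5, -1]] · [[9, 9], [10, 20], [20, 7]] = [[-5, -1], [-2, -4], [0, -3]].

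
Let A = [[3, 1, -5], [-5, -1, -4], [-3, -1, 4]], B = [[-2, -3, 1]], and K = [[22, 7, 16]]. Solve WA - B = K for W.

W = [[-1, -4, -1]]

WA = K + B = [[20, 4, 17]].
Right-multiplying both sides by A⁻¹ gives W = (K + B)A⁻¹.
A has determinant -2; A⁻¹ = [[4, -1/2, 9/2], [-16, 3/2, -37/2], [-1, 0, -1]].
W = (K + B)A⁻¹ = [[-1, -4, -1]].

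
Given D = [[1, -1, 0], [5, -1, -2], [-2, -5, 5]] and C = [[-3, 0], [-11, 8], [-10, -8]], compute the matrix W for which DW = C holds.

D is on the left of W, so left-multiply by D⁻¹: W = D⁻¹C.
D has determinant 6; D⁻¹ = [[-5/2, 5/6, 1/3], [-7/2, 5/6, 1/3], [-9/2, 7/6, 2/3]].
W = D⁻¹C = [[-5/2, 5/6, 1/3], [-7/2, 5/6, 1/3], [-9/2, 7/6, 2/3]] · [[-3, 0], [-11, 8], [-10, -8]] = [[-5, 4], [-2, 4], [-6, 4]].

W = [[-5, 4], [-2, 4], [-6, 4]]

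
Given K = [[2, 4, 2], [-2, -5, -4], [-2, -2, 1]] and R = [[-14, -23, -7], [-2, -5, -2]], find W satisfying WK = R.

W = [[-3, 1, 3], [-6, -3, -2]]

Right-multiplying both sides by K⁻¹ gives W = RK⁻¹.
det K = 2, so K⁻¹ = [[-13/2, -4, -3], [5, 3, 2], [-3, -2, -1]].
W = RK⁻¹ = [[-14, -23, -7], [-2, -5, -2]] · [[-13/2, -4, -3], [5, 3, 2], [-3, -2, -1]] = [[-3, 1, 3], [-6, -3, -2]].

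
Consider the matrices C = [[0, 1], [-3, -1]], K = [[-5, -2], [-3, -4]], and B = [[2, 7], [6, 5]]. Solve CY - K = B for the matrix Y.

CY = B + K = [[-3, 5], [3, 1]].
C is on the left of Y, so left-multiply by C⁻¹: Y = C⁻¹(B + K).
det C = 3; the adjugate gives C⁻¹ = [[-1/3, -1/3], [1, 0]].
Y = C⁻¹(B + K) = [[0, -2], [-3, 5]].

Y = [[0, -2], [-3, 5]]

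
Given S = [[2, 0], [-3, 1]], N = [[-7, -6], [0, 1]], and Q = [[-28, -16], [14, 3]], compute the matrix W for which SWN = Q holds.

W = [[2, 4], [4, 3]]

Left-multiply by S⁻¹ and right-multiply by N⁻¹: W = S⁻¹QN⁻¹.
S has determinant 2; S⁻¹ = [[1/2, 0], [3/2, 1]].
N has determinant -7; N⁻¹ = [[-1/7, -6/7], [0, 1]].
S⁻¹Q = [[-14, -8], [-28, -21]].
W = (S⁻¹Q)N⁻¹ = [[2, 4], [4, 3]].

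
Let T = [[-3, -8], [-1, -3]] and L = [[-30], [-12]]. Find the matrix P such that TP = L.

P = [[-6], [6]]

Left-multiplying both sides by T⁻¹ gives P = T⁻¹L.
det T = 1; the adjugate gives T⁻¹ = [[-3, 8], [1, -3]].
P = T⁻¹L = [[-3, 8], [1, -3]] · [[-30], [-12]] = [[-6], [6]].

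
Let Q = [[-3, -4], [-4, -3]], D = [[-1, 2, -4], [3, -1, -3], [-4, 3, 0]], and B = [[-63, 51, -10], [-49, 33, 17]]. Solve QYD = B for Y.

Y = [[5, -2, -3], [-4, 1, -2]]

Isolating Y: multiply by Q⁻¹ from the left and D⁻¹ from the right, so Y = Q⁻¹BD⁻¹.
det Q = -7; the adjugate gives Q⁻¹ = [[3/7, -4/7], [-4/7, 3/7]].
D has determinant -5; D⁻¹ = [[-9/5, 12/5, 2], [-12/5, 16/5, 3], [-1, 1, 1]].
Q⁻¹B = [[1, 3, -14], [15, -15, 13]].
Y = (Q⁻¹B)D⁻¹ = [[5, -2, -3], [-4, 1, -2]].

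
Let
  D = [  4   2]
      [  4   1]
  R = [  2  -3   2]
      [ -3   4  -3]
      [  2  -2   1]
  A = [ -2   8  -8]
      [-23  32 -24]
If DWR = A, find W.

W = [[0, 3, -1], [-2, -5, 5]]

Left-multiply by D⁻¹ and right-multiply by R⁻¹: W = D⁻¹AR⁻¹.
D has determinant -4; D⁻¹ = [[-1/4, 1/2], [1, -1]].
R has determinant 1; R⁻¹ = [[-2, -1, 1], [-3, -2, 0], [-2, -2, -1]].
D⁻¹A = [[-11, 14, -10], [21, -24, 16]].
W = (D⁻¹A)R⁻¹ = [[0, 3, -1], [-2, -5, 5]].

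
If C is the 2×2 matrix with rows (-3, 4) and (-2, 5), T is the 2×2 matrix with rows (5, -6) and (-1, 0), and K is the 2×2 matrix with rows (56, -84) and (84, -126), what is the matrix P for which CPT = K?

P = [[2, 2], [5, 5]]

Left-multiply by C⁻¹ and right-multiply by T⁻¹: P = C⁻¹KT⁻¹.
det C = -7, so C⁻¹ = [[-5/7, 4/7], [-2/7, 3/7]].
det T = -6; the adjugate gives T⁻¹ = [[0, -1], [-1/6, -5/6]].
C⁻¹K = [[8, -12], [20, -30]].
P = (C⁻¹K)T⁻¹ = [[2, 2], [5, 5]].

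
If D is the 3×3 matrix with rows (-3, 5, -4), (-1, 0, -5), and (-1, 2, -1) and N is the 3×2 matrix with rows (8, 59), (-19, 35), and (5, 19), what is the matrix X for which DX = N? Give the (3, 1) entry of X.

5

D is on the left of X, so left-multiply by D⁻¹: X = D⁻¹N.
det D = -2; the adjugate gives D⁻¹ = [[-5, 3/2, 25/2], [-2, 1/2, 11/2], [1, -1/2, -5/2]].
X = D⁻¹N = [[-5, 3/2, 25/2], [-2, 1/2, 11/2], [1, -1/2, -5/2]] · [[8, 59], [-19, 35], [5, 19]] = [[-6, -5], [2, 4], [5, -6]].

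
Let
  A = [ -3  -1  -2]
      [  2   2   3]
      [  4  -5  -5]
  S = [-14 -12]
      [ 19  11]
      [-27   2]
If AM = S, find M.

Left-multiplying both sides by A⁻¹ gives M = A⁻¹S.
det A = -1; the adjugate gives A⁻¹ = [[-5, -5, -1], [-22, -23, -5], [18, 19, 4]].
M = A⁻¹S = [[-5, -5, -1], [-22, -23, -5], [18, 19, 4]] · [[-14, -12], [19, 11], [-27, 2]] = [[2, 3], [6, 1], [1, 1]].

M = [[2, 3], [6, 1], [1, 1]]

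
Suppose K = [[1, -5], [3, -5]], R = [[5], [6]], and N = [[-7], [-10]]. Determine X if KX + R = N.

KX = N − R = [[-12], [-16]].
Since K multiplies X on the left, X = K⁻¹(N − R).
det K = 10, so K⁻¹ = [[-1/2, 1/2], [-3/10, 1/10]].
X = K⁻¹(N − R) = [[-2], [2]].

X = [[-2], [2]]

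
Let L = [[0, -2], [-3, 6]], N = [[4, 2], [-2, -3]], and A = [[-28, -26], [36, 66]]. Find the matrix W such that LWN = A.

Isolating W: multiply by L⁻¹ from the left and N⁻¹ from the right, so W = L⁻¹AN⁻¹.
det L = -6, so L⁻¹ = [[-1, -1/3], [-1/2, 0]].
N has determinant -8; N⁻¹ = [[3/8, 1/4], [-1/4, -1/2]].
L⁻¹A = [[16, 4], [14, 13]].
W = (L⁻¹A)N⁻¹ = [[5, 2], [2, -3]].

W = [[5, 2], [2, -3]]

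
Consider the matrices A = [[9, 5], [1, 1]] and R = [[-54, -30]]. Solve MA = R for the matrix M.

Since A sits to the right of M, M = RA⁻¹.
A has determinant 4; A⁻¹ = [[1/4, -5/4], [-1/4, 9/4]].
M = RA⁻¹ = [[-54, -30]] · [[1/4, -5/4], [-1/4, 9/4]] = [[-6, 0]].

M = [[-6, 0]]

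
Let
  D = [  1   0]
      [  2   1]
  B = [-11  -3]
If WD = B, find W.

W = [[-5, -3]]

Since D sits to the right of W, W = BD⁻¹.
det D = 1, so D⁻¹ = [[1, 0], [-2, 1]].
W = BD⁻¹ = [[-11, -3]] · [[1, 0], [-2, 1]] = [[-5, -3]].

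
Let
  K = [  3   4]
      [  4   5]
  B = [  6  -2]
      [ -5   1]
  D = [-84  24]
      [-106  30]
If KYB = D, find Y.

Y = [[1, 2], [-3, 0]]

Y = K⁻¹DB⁻¹ (apply K⁻¹ on the left and B⁻¹ on the right).
K has determinant -1; K⁻¹ = [[-5, 4], [4, -3]].
B has determinant -4; B⁻¹ = [[-1/4, -1/2], [-5/4, -3/2]].
K⁻¹D = [[-4, 0], [-18, 6]].
Y = (K⁻¹D)B⁻¹ = [[1, 2], [-3, 0]].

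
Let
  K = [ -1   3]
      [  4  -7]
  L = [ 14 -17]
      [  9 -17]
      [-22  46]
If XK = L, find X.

Since K sits to the right of X, X = LK⁻¹.
det K = -5; the adjugate gives K⁻¹ = [[7/5, 3/5], [4/5, 1/5]].
X = LK⁻¹ = [[14, -17], [9, -17], [-22, 46]] · [[7/5, 3/5], [4/5, 1/5]] = [[6, 5], [-1, 2], [6, -4]].

X = [[6, 5], [-1, 2], [6, -4]]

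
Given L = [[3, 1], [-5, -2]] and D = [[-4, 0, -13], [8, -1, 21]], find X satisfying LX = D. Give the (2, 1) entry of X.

-4

L is on the left of X, so left-multiply by L⁻¹: X = L⁻¹D.
L has determinant -1; L⁻¹ = [[2, 1], [-5, -3]].
X = L⁻¹D = [[2, 1], [-5, -3]] · [[-4, 0, -13], [8, -1, 21]] = [[0, -1, -5], [-4, 3, 2]].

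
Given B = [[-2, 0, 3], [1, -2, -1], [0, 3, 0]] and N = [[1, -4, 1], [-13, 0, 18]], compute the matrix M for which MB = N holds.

M = [[2, 5, 2], [5, -3, -2]]

B is on the right of M, so right-multiply by B⁻¹: M = NB⁻¹.
B has determinant 3; B⁻¹ = [[1, 3, 2], [0, 0, 1/3], [1, 2, 4/3]].
M = NB⁻¹ = [[1, -4, 1], [-13, 0, 18]] · [[1, 3, 2], [0, 0, 1/3], [1, 2, 4/3]] = [[2, 5, 2], [5, -3, -2]].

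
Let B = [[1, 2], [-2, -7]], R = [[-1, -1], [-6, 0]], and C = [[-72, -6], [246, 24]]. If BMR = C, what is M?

Isolating M: multiply by B⁻¹ from the left and R⁻¹ from the right, so M = B⁻¹CR⁻¹.
det B = -3; the adjugate gives B⁻¹ = [[7/3, 2/3], [-2/3, -1/3]].
det R = -6, so R⁻¹ = [[0, -1/6], [-1, 1/6]].
B⁻¹C = [[-4, 2], [-34, -4]].
M = (B⁻¹C)R⁻¹ = [[-2, 1], [4, 5]].

M = [[-2, 1], [4, 5]]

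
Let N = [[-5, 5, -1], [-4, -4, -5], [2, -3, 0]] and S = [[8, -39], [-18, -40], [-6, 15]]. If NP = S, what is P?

N is on the left of P, so left-multiply by N⁻¹: P = N⁻¹S.
N has determinant 5; N⁻¹ = [[-3, 3/5, -29/5], [-2, 2/5, -21/5], [4, -1, 8]].
P = N⁻¹S = [[-3, 3/5, -29/5], [-2, 2/5, -21/5], [4, -1, 8]] · [[8, -39], [-18, -40], [-6, 15]] = [[0, 6], [2, -1], [2, 4]].

P = [[0, 6], [2, -1], [2, 4]]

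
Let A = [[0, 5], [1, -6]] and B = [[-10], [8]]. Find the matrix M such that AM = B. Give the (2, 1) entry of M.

-2

A is on the left of M, so left-multiply by A⁻¹: M = A⁻¹B.
A has determinant -5; A⁻¹ = [[6/5, 1], [1/5, 0]].
M = A⁻¹B = [[6/5, 1], [1/5, 0]] · [[-10], [8]] = [[-4], [-2]].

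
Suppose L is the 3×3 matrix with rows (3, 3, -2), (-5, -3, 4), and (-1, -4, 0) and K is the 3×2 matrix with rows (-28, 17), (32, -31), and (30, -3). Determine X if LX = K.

X = [[-6, 3], [-6, 0], [-4, -4]]

L is on the left of X, so left-multiply by L⁻¹: X = L⁻¹K.
det L = 2; the adjugate gives L⁻¹ = [[8, 4, 3], [-2, -1, -1], [17/2, 9/2, 3]].
X = L⁻¹K = [[8, 4, 3], [-2, -1, -1], [17/2, 9/2, 3]] · [[-28, 17], [32, -31], [30, -3]] = [[-6, 3], [-6, 0], [-4, -4]].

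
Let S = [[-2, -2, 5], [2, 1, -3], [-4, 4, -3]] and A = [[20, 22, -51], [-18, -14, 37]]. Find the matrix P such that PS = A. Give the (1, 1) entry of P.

-6

Since S sits to the right of P, P = AS⁻¹.
S has determinant 6; S⁻¹ = [[3/2, 7/3, 1/6], [3, 13/3, 2/3], [2, 8/3, 1/3]].
P = AS⁻¹ = [[20, 22, -51], [-18, -14, 37]] · [[3/2, 7/3, 1/6], [3, 13/3, 2/3], [2, 8/3, 1/3]] = [[-6, 6, 1], [5, -4, 0]].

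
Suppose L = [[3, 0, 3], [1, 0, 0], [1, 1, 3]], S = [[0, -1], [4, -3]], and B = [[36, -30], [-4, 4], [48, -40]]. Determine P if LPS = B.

Left-multiply by L⁻¹ and right-multiply by S⁻¹: P = L⁻¹BS⁻¹.
det L = 3, so L⁻¹ = [[0, 1, 0], [-1, 2, 1], [1/3, -1, 0]].
det S = 4; the adjugate gives S⁻¹ = [[-3/4, 1/4], [-1, 0]].
L⁻¹B = [[-4, 4], [4, -2], [16, -14]].
P = (L⁻¹B)S⁻¹ = [[-1, -1], [-1, 1], [2, 4]].

P = [[-1, -1], [-1, 1], [2, 4]]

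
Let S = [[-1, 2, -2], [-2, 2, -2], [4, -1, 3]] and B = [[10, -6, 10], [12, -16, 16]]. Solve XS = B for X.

X = [[-2, 0, 2], [-4, -4, 0]]

Since S sits to the right of X, X = BS⁻¹.
S has determinant 4; S⁻¹ = [[1, -1, 0], [-1/2, 5/4, 1/2], [-3/2, 7/4, 1/2]].
X = BS⁻¹ = [[10, -6, 10], [12, -16, 16]] · [[1, -1, 0], [-1/2, 5/4, 1/2], [-3/2, 7/4, 1/2]] = [[-2, 0, 2], [-4, -4, 0]].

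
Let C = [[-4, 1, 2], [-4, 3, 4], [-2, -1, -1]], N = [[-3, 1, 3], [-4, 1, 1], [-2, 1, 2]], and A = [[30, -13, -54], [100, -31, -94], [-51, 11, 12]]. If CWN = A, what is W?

Isolating W: multiply by C⁻¹ from the left and N⁻¹ from the right, so W = C⁻¹AN⁻¹.
det C = 4, so C⁻¹ = [[1/4, -1/4, -1/2], [-3, 2, 2], [5/2, -3/2, -2]].
det N = -3; the adjugate gives N⁻¹ = [[-1/3, -1/3, 2/3], [-2, 0, 3], [2/3, -1/3, -1/3]].
C⁻¹A = [[8, -1, 4], [8, -1, -2], [27, -8, -18]].
W = (C⁻¹A)N⁻¹ = [[2, -4, 1], [-2, -2, 3], [-5, -3, 0]].

W = [[2, -4, 1], [-2, -2, 3], [-5, -3, 0]]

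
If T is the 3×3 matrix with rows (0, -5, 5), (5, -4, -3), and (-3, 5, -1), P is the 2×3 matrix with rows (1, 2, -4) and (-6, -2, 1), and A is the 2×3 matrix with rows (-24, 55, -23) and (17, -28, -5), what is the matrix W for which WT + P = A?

W = [[-4, -2, 5], [1, 4, -1]]

WT = A − P = [[-25, 53, -19], [23, -26, -6]].
Since T sits to the right of W, W = (A − P)T⁻¹.
det T = -5, so T⁻¹ = [[-19/5, -4, -7], [-14/5, -3, -5], [-13/5, -3, -5]].
W = (A − P)T⁻¹ = [[-4, -2, 5], [1, 4, -1]].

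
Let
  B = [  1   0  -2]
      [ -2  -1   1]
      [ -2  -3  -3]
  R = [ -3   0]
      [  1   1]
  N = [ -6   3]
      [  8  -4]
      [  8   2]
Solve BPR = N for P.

P = [[1, 5], [1, -5], [-1, 1]]

P = B⁻¹NR⁻¹ (apply B⁻¹ on the left and R⁻¹ on the right).
B has determinant -2; B⁻¹ = [[-3, -3, 1], [4, 7/2, -3/2], [-2, -3/2, 1/2]].
det R = -3; the adjugate gives R⁻¹ = [[-1/3, 0], [1/3, 1]].
B⁻¹N = [[2, 5], [-8, -5], [4, 1]].
P = (B⁻¹N)R⁻¹ = [[1, 5], [1, -5], [-1, 1]].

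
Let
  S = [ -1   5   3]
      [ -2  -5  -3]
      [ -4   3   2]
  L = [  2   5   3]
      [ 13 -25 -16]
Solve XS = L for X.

X = [[0, -1, 0], [1, 3, -5]]

S is on the right of X, so right-multiply by S⁻¹: X = LS⁻¹.
S has determinant 3; S⁻¹ = [[-1/3, -1/3, 0], [16/3, 10/3, -3], [-26/3, -17/3, 5]].
X = LS⁻¹ = [[2, 5, 3], [13, -25, -16]] · [[-1/3, -1/3, 0], [16/3, 10/3, -3], [-26/3, -17/3, 5]] = [[0, -1, 0], [1, 3, -5]].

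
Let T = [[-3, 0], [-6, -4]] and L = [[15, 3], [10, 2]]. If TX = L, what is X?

X = [[-5, -1], [5, 1]]

Left-multiplying both sides by T⁻¹ gives X = T⁻¹L.
det T = 12, so T⁻¹ = [[-1/3, 0], [1/2, -1/4]].
X = T⁻¹L = [[-1/3, 0], [1/2, -1/4]] · [[15, 3], [10, 2]] = [[-5, -1], [5, 1]].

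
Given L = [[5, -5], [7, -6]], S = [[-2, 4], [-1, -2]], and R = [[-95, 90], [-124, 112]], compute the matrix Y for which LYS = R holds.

Y = [[3, 4], [-4, -1]]

Left-multiply by L⁻¹ and right-multiply by S⁻¹: Y = L⁻¹RS⁻¹.
det L = 5, so L⁻¹ = [[-6/5, 1], [-7/5, 1]].
det S = 8; the adjugate gives S⁻¹ = [[-1/4, -1/2], [1/8, -1/4]].
L⁻¹R = [[-10, 4], [9, -14]].
Y = (L⁻¹R)S⁻¹ = [[3, 4], [-4, -1]].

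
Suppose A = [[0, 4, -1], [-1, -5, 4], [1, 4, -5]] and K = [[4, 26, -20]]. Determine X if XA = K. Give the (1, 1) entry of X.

2

A is on the right of X, so right-multiply by A⁻¹: X = KA⁻¹.
det A = -5, so A⁻¹ = [[-9/5, -16/5, -11/5], [1/5, -1/5, -1/5], [-1/5, -4/5, -4/5]].
X = KA⁻¹ = [[4, 26, -20]] · [[-9/5, -16/5, -11/5], [1/5, -1/5, -1/5], [-1/5, -4/5, -4/5]] = [[2, -2, 2]].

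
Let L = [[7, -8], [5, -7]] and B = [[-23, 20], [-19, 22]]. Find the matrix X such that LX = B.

X = [[-1, -4], [2, -6]]

Since L multiplies X on the left, X = L⁻¹B.
det L = -9; the adjugate gives L⁻¹ = [[7/9, -8/9], [5/9, -7/9]].
X = L⁻¹B = [[7/9, -8/9], [5/9, -7/9]] · [[-23, 20], [-19, 22]] = [[-1, -4], [2, -6]].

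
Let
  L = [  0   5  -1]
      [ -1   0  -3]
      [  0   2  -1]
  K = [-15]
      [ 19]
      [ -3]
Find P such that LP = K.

Since L multiplies P on the left, P = L⁻¹K.
det L = -3, so L⁻¹ = [[-2, -1, 5], [1/3, 0, -1/3], [2/3, 0, -5/3]].
P = L⁻¹K = [[-2, -1, 5], [1/3, 0, -1/3], [2/3, 0, -5/3]] · [[-15], [19], [-3]] = [[-4], [-4], [-5]].

P = [[-4], [-4], [-5]]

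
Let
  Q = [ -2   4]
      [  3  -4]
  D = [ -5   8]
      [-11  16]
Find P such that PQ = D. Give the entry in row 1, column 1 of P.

1

Since Q sits to the right of P, P = DQ⁻¹.
det Q = -4, so Q⁻¹ = [[1, 1], [3/4, 1/2]].
P = DQ⁻¹ = [[-5, 8], [-11, 16]] · [[1, 1], [3/4, 1/2]] = [[1, -1], [1, -3]].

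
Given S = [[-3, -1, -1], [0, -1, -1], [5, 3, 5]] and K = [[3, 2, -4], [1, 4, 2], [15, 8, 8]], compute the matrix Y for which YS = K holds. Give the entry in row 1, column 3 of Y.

Since S sits to the right of Y, Y = KS⁻¹.
det S = 6; the adjugate gives S⁻¹ = [[-1/3, 1/3, 0], [-5/6, -5/3, -1/2], [5/6, 2/3, 1/2]].
Y = KS⁻¹ = [[3, 2, -4], [1, 4, 2], [15, 8, 8]] · [[-1/3, 1/3, 0], [-5/6, -5/3, -1/2], [5/6, 2/3, 1/2]] = [[-6, -5, -3], [-2, -5, -1], [-5, -3, 0]].

-3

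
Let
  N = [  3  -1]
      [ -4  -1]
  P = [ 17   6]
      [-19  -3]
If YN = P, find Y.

Y = [[-1, -5], [-1, 4]]

N is on the right of Y, so right-multiply by N⁻¹: Y = PN⁻¹.
det N = -7; the adjugate gives N⁻¹ = [[1/7, -1/7], [-4/7, -3/7]].
Y = PN⁻¹ = [[17, 6], [-19, -3]] · [[1/7, -1/7], [-4/7, -3/7]] = [[-1, -5], [-1, 4]].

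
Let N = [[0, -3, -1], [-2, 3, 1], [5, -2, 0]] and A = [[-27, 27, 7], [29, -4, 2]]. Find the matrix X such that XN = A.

X = [[-1, 6, -3], [-4, -2, 5]]

N is on the right of X, so right-multiply by N⁻¹: X = AN⁻¹.
det N = -4; the adjugate gives N⁻¹ = [[-1/2, -1/2, 0], [-5/4, -5/4, -1/2], [11/4, 15/4, 3/2]].
X = AN⁻¹ = [[-27, 27, 7], [29, -4, 2]] · [[-1/2, -1/2, 0], [-5/4, -5/4, -1/2], [11/4, 15/4, 3/2]] = [[-1, 6, -3], [-4, -2, 5]].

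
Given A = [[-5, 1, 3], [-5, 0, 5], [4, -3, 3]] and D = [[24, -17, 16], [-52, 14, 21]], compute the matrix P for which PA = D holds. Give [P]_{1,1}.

1

Right-multiplying both sides by A⁻¹ gives P = DA⁻¹.
det A = 5; the adjugate gives A⁻¹ = [[3, -12/5, 1], [7, -27/5, 2], [3, -11/5, 1]].
P = DA⁻¹ = [[24, -17, 16], [-52, 14, 21]] · [[3, -12/5, 1], [7, -27/5, 2], [3, -11/5, 1]] = [[1, -1, 6], [5, 3, -3]].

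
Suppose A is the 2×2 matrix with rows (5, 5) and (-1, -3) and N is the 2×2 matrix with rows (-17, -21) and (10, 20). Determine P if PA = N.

Since A sits to the right of P, P = NA⁻¹.
A has determinant -10; A⁻¹ = [[3/10, 1/2], [-1/10, -1/2]].
P = NA⁻¹ = [[-17, -21], [10, 20]] · [[3/10, 1/2], [-1/10, -1/2]] = [[-3, 2], [1, -5]].

P = [[-3, 2], [1, -5]]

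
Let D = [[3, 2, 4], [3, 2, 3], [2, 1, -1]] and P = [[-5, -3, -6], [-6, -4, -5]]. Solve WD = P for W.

W = [[-4, 3, -1], [1, -3, 0]]

Right-multiplying both sides by D⁻¹ gives W = PD⁻¹.
det D = -1; the adjugate gives D⁻¹ = [[5, -6, 2], [-9, 11, -3], [1, -1, 0]].
W = PD⁻¹ = [[-5, -3, -6], [-6, -4, -5]] · [[5, -6, 2], [-9, 11, -3], [1, -1, 0]] = [[-4, 3, -1], [1, -3, 0]].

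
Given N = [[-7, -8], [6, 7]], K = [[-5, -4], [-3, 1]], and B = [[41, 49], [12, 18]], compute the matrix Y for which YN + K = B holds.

Y = [[-4, 3], [-3, -1]]

YN = B − K = [[46, 53], [15, 17]].
Since N sits to the right of Y, Y = (B − K)N⁻¹.
det N = -1; the adjugate gives N⁻¹ = [[-7, -8], [6, 7]].
Y = (B − K)N⁻¹ = [[-4, 3], [-3, -1]].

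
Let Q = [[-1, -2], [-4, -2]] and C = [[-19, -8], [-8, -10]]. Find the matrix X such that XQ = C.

Since Q sits to the right of X, X = CQ⁻¹.
det Q = -6, so Q⁻¹ = [[1/3, -1/3], [-2/3, 1/6]].
X = CQ⁻¹ = [[-19, -8], [-8, -10]] · [[1/3, -1/3], [-2/3, 1/6]] = [[-1, 5], [4, 1]].

X = [[-1, 5], [4, 1]]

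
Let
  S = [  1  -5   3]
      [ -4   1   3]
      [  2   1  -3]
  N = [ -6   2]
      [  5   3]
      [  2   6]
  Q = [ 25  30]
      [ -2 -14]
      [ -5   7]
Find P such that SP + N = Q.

P = [[4, 3], [-3, -5], [4, 0]]

SP = Q − N = [[31, 28], [-7, -17], [-7, 1]].
Left-multiplying both sides by S⁻¹ gives P = S⁻¹(Q − N).
S has determinant 6; S⁻¹ = [[-1, -2, -3], [-1, -3/2, -5/2], [-1, -11/6, -19/6]].
P = S⁻¹(Q − N) = [[4, 3], [-3, -5], [4, 0]].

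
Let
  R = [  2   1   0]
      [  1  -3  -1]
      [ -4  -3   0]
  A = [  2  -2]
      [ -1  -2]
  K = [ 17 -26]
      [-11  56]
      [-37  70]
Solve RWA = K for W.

Left-multiply by R⁻¹ and right-multiply by A⁻¹: W = R⁻¹KA⁻¹.
R has determinant -2; R⁻¹ = [[3/2, 0, 1/2], [-2, 0, -1], [15/2, -1, 7/2]].
det A = -6; the adjugate gives A⁻¹ = [[1/3, -1/3], [-1/6, -1/3]].
R⁻¹K = [[7, -4], [3, -18], [9, -6]].
W = (R⁻¹K)A⁻¹ = [[3, -1], [4, 5], [4, -1]].

W = [[3, -1], [4, 5], [4, -1]]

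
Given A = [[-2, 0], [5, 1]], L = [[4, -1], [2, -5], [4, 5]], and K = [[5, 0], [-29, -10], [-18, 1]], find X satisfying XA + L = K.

X = [[2, 1], [3, -5], [1, -4]]

XA = K − L = [[1, 1], [-31, -5], [-22, -4]].
Since A sits to the right of X, X = (K − L)A⁻¹.
det A = -2, so A⁻¹ = [[-1/2, 0], [5/2, 1]].
X = (K − L)A⁻¹ = [[2, 1], [3, -5], [1, -4]].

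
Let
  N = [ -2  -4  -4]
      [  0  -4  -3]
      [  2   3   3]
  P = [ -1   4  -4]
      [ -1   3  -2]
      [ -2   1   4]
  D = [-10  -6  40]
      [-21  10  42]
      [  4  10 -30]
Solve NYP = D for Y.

Left-multiply by N⁻¹ and right-multiply by P⁻¹: Y = N⁻¹DP⁻¹.
N has determinant -2; N⁻¹ = [[3/2, 0, 2], [3, -1, 3], [-4, 1, -4]].
det P = -2; the adjugate gives P⁻¹ = [[-7, 10, -2], [-4, 6, -1], [-5/2, 7/2, -1/2]].
N⁻¹D = [[-7, 11, 0], [3, 2, -12], [3, -6, 2]].
Y = (N⁻¹D)P⁻¹ = [[5, -4, 3], [1, 0, -2], [-2, 1, -1]].

Y = [[5, -4, 3], [1, 0, -2], [-2, 1, -1]]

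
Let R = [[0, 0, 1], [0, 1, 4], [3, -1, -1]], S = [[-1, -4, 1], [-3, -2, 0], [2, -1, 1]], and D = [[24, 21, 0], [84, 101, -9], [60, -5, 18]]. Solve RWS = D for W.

W = [[-2, -4, 5], [-4, 2, -5], [-5, -3, 5]]

Left-multiply by R⁻¹ and right-multiply by S⁻¹: W = R⁻¹DS⁻¹.
R has determinant -3; R⁻¹ = [[-1, 1/3, 1/3], [-4, 1, 0], [1, 0, 0]].
det S = -3, so S⁻¹ = [[2/3, -1, -2/3], [-1, 1, 1], [-7/3, 3, 10/3]].
R⁻¹D = [[24, 11, 3], [-12, 17, -9], [24, 21, 0]].
W = (R⁻¹D)S⁻¹ = [[-2, -4, 5], [-4, 2, -5], [-5, -3, 5]].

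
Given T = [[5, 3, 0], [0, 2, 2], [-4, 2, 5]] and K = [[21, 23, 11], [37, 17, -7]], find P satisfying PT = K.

Since T sits to the right of P, P = KT⁻¹.
det T = 6, so T⁻¹ = [[1, -5/2, 1], [-4/3, 25/6, -5/3], [4/3, -11/3, 5/3]].
P = KT⁻¹ = [[21, 23, 11], [37, 17, -7]] · [[1, -5/2, 1], [-4/3, 25/6, -5/3], [4/3, -11/3, 5/3]] = [[5, 3, 1], [5, 4, -3]].

P = [[5, 3, 1], [5, 4, -3]]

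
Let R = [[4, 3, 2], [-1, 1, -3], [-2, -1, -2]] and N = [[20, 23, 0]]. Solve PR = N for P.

Since R sits to the right of P, P = NR⁻¹.
det R = -2, so R⁻¹ = [[5/2, -2, 11/2], [-2, 2, -5], [-3/2, 1, -7/2]].
P = NR⁻¹ = [[20, 23, 0]] · [[5/2, -2, 11/2], [-2, 2, -5], [-3/2, 1, -7/2]] = [[4, 6, -5]].

P = [[4, 6, -5]]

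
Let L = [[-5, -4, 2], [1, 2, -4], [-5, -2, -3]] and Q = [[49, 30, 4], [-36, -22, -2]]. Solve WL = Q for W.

W = [[-6, -1, -4], [3, -1, 4]]

L is on the right of W, so right-multiply by L⁻¹: W = QL⁻¹.
det L = -6; the adjugate gives L⁻¹ = [[7/3, 8/3, -2], [-23/6, -25/6, 3], [-4/3, -5/3, 1]].
W = QL⁻¹ = [[49, 30, 4], [-36, -22, -2]] · [[7/3, 8/3, -2], [-23/6, -25/6, 3], [-4/3, -5/3, 1]] = [[-6, -1, -4], [3, -1, 4]].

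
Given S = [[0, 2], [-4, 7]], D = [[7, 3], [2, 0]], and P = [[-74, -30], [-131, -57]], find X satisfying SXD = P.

Isolating X: multiply by S⁻¹ from the left and D⁻¹ from the right, so X = S⁻¹PD⁻¹.
det S = 8, so S⁻¹ = [[7/8, -1/4], [1/2, 0]].
det D = -6, so D⁻¹ = [[0, 1/2], [1/3, -7/6]].
S⁻¹P = [[-32, -12], [-37, -15]].
X = (S⁻¹P)D⁻¹ = [[-4, -2], [-5, -1]].

X = [[-4, -2], [-5, -1]]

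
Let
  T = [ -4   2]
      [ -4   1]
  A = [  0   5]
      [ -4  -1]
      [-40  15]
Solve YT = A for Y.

Right-multiplying both sides by T⁻¹ gives Y = AT⁻¹.
T has determinant 4; T⁻¹ = [[1/4, -1/2], [1, -1]].
Y = AT⁻¹ = [[0, 5], [-4, -1], [-40, 15]] · [[1/4, -1/2], [1, -1]] = [[5, -5], [-2, 3], [5, 5]].

Y = [[5, -5], [-2, 3], [5, 5]]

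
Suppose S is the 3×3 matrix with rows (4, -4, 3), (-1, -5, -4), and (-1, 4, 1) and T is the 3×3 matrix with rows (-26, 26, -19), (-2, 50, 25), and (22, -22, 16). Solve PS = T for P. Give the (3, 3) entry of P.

Since S sits to the right of P, P = TS⁻¹.
S has determinant -3; S⁻¹ = [[-11/3, -16/3, -31/3], [-5/3, -7/3, -13/3], [3, 4, 8]].
P = TS⁻¹ = [[-26, 26, -19], [-2, 50, 25], [22, -22, 16]] · [[-11/3, -16/3, -31/3], [-5/3, -7/3, -13/3], [3, 4, 8]] = [[-5, 2, 4], [-1, -6, 4], [4, -2, -4]].

-4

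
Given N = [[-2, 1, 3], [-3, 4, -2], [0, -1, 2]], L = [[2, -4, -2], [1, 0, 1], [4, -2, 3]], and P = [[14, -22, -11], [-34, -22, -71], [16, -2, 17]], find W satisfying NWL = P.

W = [[-3, -4, 5], [1, -2, 1], [0, 2, 2]]

W = N⁻¹PL⁻¹ (apply N⁻¹ on the left and L⁻¹ on the right).
N has determinant 3; N⁻¹ = [[2, -5/3, -14/3], [2, -4/3, -13/3], [1, -2/3, -5/3]].
det L = 4; the adjugate gives L⁻¹ = [[1/2, 4, -1], [1/4, 7/2, -1], [-1/2, -3, 1]].
N⁻¹P = [[10, 2, 17], [4, -6, -1], [10, -4, 8]].
W = (N⁻¹P)L⁻¹ = [[-3, -4, 5], [1, -2, 1], [0, 2, 2]].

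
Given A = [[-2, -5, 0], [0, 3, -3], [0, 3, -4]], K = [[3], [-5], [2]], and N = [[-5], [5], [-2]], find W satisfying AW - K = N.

AW = N + K = [[-2], [0], [0]].
Left-multiplying both sides by A⁻¹ gives W = A⁻¹(N + K).
A has determinant 6; A⁻¹ = [[-1/2, -10/3, 5/2], [0, 4/3, -1], [0, 1, -1]].
W = A⁻¹(N + K) = [[1], [0], [0]].

W = [[1], [0], [0]]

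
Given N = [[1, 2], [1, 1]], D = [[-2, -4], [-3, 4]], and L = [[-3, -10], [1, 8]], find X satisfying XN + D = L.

XN = L − D = [[-1, -6], [4, 4]].
Since N sits to the right of X, X = (L − D)N⁻¹.
det N = -1, so N⁻¹ = [[-1, 2], [1, -1]].
X = (L − D)N⁻¹ = [[-5, 4], [0, 4]].

X = [[-5, 4], [0, 4]]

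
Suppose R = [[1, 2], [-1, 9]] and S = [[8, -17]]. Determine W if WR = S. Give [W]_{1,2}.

-3

R is on the right of W, so right-multiply by R⁻¹: W = SR⁻¹.
det R = 11; the adjugate gives R⁻¹ = [[9/11, -2/11], [1/11, 1/11]].
W = SR⁻¹ = [[8, -17]] · [[9/11, -2/11], [1/11, 1/11]] = [[5, -3]].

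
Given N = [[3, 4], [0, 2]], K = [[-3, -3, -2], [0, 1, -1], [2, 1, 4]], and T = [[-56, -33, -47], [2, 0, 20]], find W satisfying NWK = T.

W = [[4, 5, -4], [3, 4, 5]]

Isolating W: multiply by N⁻¹ from the left and K⁻¹ from the right, so W = N⁻¹TK⁻¹.
det N = 6, so N⁻¹ = [[1/3, -2/3], [0, 1/2]].
det K = -5; the adjugate gives K⁻¹ = [[-1, -2, -1], [2/5, 8/5, 3/5], [2/5, 3/5, 3/5]].
N⁻¹T = [[-20, -11, -29], [1, 0, 10]].
W = (N⁻¹T)K⁻¹ = [[4, 5, -4], [3, 4, 5]].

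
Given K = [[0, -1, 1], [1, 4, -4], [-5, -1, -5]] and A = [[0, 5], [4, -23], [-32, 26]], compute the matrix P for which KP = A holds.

Left-multiplying both sides by K⁻¹ gives P = K⁻¹A.
det K = -6, so K⁻¹ = [[4, 1, 0], [-25/6, -5/6, -1/6], [-19/6, -5/6, -1/6]].
P = K⁻¹A = [[4, 1, 0], [-25/6, -5/6, -1/6], [-19/6, -5/6, -1/6]] · [[0, 5], [4, -23], [-32, 26]] = [[4, -3], [2, -6], [2, -1]].

P = [[4, -3], [2, -6], [2, -1]]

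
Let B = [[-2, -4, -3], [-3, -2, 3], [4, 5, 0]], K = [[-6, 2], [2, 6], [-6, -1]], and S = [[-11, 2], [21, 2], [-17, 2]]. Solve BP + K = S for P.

BP = S − K = [[-5, 0], [19, -4], [-11, 3]].
Left-multiplying both sides by B⁻¹ gives P = B⁻¹(S − K).
det B = 3; the adjugate gives B⁻¹ = [[-5, -5, -6], [4, 4, 5], [-7/3, -2, -8/3]].
P = B⁻¹(S − K) = [[-4, 2], [1, -1], [3, 0]].

P = [[-4, 2], [1, -1], [3, 0]]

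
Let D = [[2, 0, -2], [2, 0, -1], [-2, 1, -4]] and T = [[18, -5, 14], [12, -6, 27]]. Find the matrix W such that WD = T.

W = [[2, 2, -5], [-3, 3, -6]]

Right-multiplying both sides by D⁻¹ gives W = TD⁻¹.
D has determinant -2; D⁻¹ = [[-1/2, 1, 0], [-5, 6, 1], [-1, 1, 0]].
W = TD⁻¹ = [[18, -5, 14], [12, -6, 27]] · [[-1/2, 1, 0], [-5, 6, 1], [-1, 1, 0]] = [[2, 2, -5], [-3, 3, -6]].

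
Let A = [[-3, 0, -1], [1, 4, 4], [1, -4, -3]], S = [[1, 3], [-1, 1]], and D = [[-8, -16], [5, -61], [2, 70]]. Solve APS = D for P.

Left-multiply by A⁻¹ and right-multiply by S⁻¹: P = A⁻¹DS⁻¹.
A has determinant -4; A⁻¹ = [[-1, -1, -1], [-7/4, -5/2, -11/4], [2, 3, 3]].
S has determinant 4; S⁻¹ = [[1/4, -3/4], [1/4, 1/4]].
A⁻¹D = [[1, 7], [-4, -12], [5, -5]].
P = (A⁻¹D)S⁻¹ = [[2, 1], [-4, 0], [0, -5]].

P = [[2, 1], [-4, 0], [0, -5]]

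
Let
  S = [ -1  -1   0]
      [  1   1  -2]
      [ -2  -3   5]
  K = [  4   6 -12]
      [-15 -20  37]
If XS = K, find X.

S is on the right of X, so right-multiply by S⁻¹: X = KS⁻¹.
S has determinant 2; S⁻¹ = [[-1/2, 5/2, 1], [-1/2, -5/2, -1], [-1/2, -1/2, 0]].
X = KS⁻¹ = [[4, 6, -12], [-15, -20, 37]] · [[-1/2, 5/2, 1], [-1/2, -5/2, -1], [-1/2, -1/2, 0]] = [[1, 1, -2], [-1, -6, 5]].

X = [[1, 1, -2], [-1, -6, 5]]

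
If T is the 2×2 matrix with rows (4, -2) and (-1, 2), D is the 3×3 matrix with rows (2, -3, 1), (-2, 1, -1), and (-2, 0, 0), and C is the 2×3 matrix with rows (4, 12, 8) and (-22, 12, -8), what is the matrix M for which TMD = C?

M = [[-4, -4, 3], [-3, 1, 3]]

Left-multiply by T⁻¹ and right-multiply by D⁻¹: M = T⁻¹CD⁻¹.
det T = 6; the adjugate gives T⁻¹ = [[1/3, 1/3], [1/6, 2/3]].
det D = -4, so D⁻¹ = [[0, 0, -1/2], [-1/2, -1/2, 0], [-1/2, -3/2, 1]].
T⁻¹C = [[-6, 8, 0], [-14, 10, -4]].
M = (T⁻¹C)D⁻¹ = [[-4, -4, 3], [-3, 1, 3]].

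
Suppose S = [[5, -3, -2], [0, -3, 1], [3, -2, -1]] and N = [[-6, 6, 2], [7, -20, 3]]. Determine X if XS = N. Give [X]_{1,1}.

Right-multiplying both sides by S⁻¹ gives X = NS⁻¹.
det S = -2, so S⁻¹ = [[-5/2, -1/2, 9/2], [-3/2, -1/2, 5/2], [-9/2, -1/2, 15/2]].
X = NS⁻¹ = [[-6, 6, 2], [7, -20, 3]] · [[-5/2, -1/2, 9/2], [-3/2, -1/2, 5/2], [-9/2, -1/2, 15/2]] = [[-3, -1, 3], [-1, 5, 4]].

-3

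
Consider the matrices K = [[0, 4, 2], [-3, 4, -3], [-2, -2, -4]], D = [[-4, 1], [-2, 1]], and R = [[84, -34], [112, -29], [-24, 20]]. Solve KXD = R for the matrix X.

X = [[3, -3], [-3, -5], [2, -3]]

Isolating X: multiply by K⁻¹ from the left and D⁻¹ from the right, so X = K⁻¹RD⁻¹.
det K = 4; the adjugate gives K⁻¹ = [[-11/2, 3, -5], [-3/2, 1, -3/2], [7/2, -2, 3]].
det D = -2; the adjugate gives D⁻¹ = [[-1/2, 1/2], [-1, 2]].
K⁻¹R = [[-6, 0], [22, -8], [-2, -1]].
X = (K⁻¹R)D⁻¹ = [[3, -3], [-3, -5], [2, -3]].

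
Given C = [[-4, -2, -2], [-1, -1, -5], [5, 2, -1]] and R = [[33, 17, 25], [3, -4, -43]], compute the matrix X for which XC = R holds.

X = [[-2, -5, 4], [4, 6, 5]]

C is on the right of X, so right-multiply by C⁻¹: X = RC⁻¹.
det C = 2, so C⁻¹ = [[11/2, -3, 4], [-13, 7, -9], [3/2, -1, 1]].
X = RC⁻¹ = [[33, 17, 25], [3, -4, -43]] · [[11/2, -3, 4], [-13, 7, -9], [3/2, -1, 1]] = [[-2, -5, 4], [4, 6, 5]].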